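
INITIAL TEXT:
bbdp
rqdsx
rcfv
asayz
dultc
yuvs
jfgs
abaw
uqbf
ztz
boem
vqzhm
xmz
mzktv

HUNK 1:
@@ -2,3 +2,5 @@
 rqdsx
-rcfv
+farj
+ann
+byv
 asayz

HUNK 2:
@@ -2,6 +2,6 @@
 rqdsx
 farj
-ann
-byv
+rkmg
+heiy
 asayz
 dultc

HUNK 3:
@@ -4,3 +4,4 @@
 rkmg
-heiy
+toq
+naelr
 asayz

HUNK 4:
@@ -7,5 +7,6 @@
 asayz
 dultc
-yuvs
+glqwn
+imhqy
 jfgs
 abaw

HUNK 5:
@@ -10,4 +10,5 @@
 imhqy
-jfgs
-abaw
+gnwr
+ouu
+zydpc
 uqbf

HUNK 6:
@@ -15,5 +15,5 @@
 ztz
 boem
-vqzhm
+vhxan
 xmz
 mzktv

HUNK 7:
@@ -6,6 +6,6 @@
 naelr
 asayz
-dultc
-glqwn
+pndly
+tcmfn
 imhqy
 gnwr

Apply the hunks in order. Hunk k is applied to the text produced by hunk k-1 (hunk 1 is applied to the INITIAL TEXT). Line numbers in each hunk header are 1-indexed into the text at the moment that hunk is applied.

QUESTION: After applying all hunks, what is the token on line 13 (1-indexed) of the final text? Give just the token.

Hunk 1: at line 2 remove [rcfv] add [farj,ann,byv] -> 16 lines: bbdp rqdsx farj ann byv asayz dultc yuvs jfgs abaw uqbf ztz boem vqzhm xmz mzktv
Hunk 2: at line 2 remove [ann,byv] add [rkmg,heiy] -> 16 lines: bbdp rqdsx farj rkmg heiy asayz dultc yuvs jfgs abaw uqbf ztz boem vqzhm xmz mzktv
Hunk 3: at line 4 remove [heiy] add [toq,naelr] -> 17 lines: bbdp rqdsx farj rkmg toq naelr asayz dultc yuvs jfgs abaw uqbf ztz boem vqzhm xmz mzktv
Hunk 4: at line 7 remove [yuvs] add [glqwn,imhqy] -> 18 lines: bbdp rqdsx farj rkmg toq naelr asayz dultc glqwn imhqy jfgs abaw uqbf ztz boem vqzhm xmz mzktv
Hunk 5: at line 10 remove [jfgs,abaw] add [gnwr,ouu,zydpc] -> 19 lines: bbdp rqdsx farj rkmg toq naelr asayz dultc glqwn imhqy gnwr ouu zydpc uqbf ztz boem vqzhm xmz mzktv
Hunk 6: at line 15 remove [vqzhm] add [vhxan] -> 19 lines: bbdp rqdsx farj rkmg toq naelr asayz dultc glqwn imhqy gnwr ouu zydpc uqbf ztz boem vhxan xmz mzktv
Hunk 7: at line 6 remove [dultc,glqwn] add [pndly,tcmfn] -> 19 lines: bbdp rqdsx farj rkmg toq naelr asayz pndly tcmfn imhqy gnwr ouu zydpc uqbf ztz boem vhxan xmz mzktv
Final line 13: zydpc

Answer: zydpc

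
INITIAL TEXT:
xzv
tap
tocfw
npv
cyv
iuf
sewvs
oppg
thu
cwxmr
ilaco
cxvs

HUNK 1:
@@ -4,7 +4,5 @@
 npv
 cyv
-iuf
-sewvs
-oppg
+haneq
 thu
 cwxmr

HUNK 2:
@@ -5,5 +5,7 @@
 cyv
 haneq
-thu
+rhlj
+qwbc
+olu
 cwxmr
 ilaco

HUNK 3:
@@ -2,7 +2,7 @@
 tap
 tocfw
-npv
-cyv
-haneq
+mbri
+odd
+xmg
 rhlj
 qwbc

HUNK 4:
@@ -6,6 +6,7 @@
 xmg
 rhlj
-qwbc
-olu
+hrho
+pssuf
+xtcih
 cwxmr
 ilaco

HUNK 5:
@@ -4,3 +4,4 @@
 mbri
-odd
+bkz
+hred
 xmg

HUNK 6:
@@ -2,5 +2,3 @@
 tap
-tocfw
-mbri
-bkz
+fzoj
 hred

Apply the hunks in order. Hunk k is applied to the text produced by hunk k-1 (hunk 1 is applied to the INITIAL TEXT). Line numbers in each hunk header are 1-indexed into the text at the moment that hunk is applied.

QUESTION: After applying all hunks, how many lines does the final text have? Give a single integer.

Hunk 1: at line 4 remove [iuf,sewvs,oppg] add [haneq] -> 10 lines: xzv tap tocfw npv cyv haneq thu cwxmr ilaco cxvs
Hunk 2: at line 5 remove [thu] add [rhlj,qwbc,olu] -> 12 lines: xzv tap tocfw npv cyv haneq rhlj qwbc olu cwxmr ilaco cxvs
Hunk 3: at line 2 remove [npv,cyv,haneq] add [mbri,odd,xmg] -> 12 lines: xzv tap tocfw mbri odd xmg rhlj qwbc olu cwxmr ilaco cxvs
Hunk 4: at line 6 remove [qwbc,olu] add [hrho,pssuf,xtcih] -> 13 lines: xzv tap tocfw mbri odd xmg rhlj hrho pssuf xtcih cwxmr ilaco cxvs
Hunk 5: at line 4 remove [odd] add [bkz,hred] -> 14 lines: xzv tap tocfw mbri bkz hred xmg rhlj hrho pssuf xtcih cwxmr ilaco cxvs
Hunk 6: at line 2 remove [tocfw,mbri,bkz] add [fzoj] -> 12 lines: xzv tap fzoj hred xmg rhlj hrho pssuf xtcih cwxmr ilaco cxvs
Final line count: 12

Answer: 12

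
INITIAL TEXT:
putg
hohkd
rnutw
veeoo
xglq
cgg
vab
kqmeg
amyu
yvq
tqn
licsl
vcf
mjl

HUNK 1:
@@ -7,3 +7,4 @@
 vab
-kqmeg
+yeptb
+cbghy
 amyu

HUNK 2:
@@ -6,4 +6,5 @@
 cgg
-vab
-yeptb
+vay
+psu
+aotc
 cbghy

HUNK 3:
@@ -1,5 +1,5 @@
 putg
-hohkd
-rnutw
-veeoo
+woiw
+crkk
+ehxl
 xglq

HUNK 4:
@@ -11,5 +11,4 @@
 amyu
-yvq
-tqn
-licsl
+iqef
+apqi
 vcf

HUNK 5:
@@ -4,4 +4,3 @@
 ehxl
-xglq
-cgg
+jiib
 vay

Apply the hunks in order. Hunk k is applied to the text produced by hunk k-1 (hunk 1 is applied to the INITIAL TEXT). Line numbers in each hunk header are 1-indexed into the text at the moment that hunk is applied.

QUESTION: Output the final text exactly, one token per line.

Answer: putg
woiw
crkk
ehxl
jiib
vay
psu
aotc
cbghy
amyu
iqef
apqi
vcf
mjl

Derivation:
Hunk 1: at line 7 remove [kqmeg] add [yeptb,cbghy] -> 15 lines: putg hohkd rnutw veeoo xglq cgg vab yeptb cbghy amyu yvq tqn licsl vcf mjl
Hunk 2: at line 6 remove [vab,yeptb] add [vay,psu,aotc] -> 16 lines: putg hohkd rnutw veeoo xglq cgg vay psu aotc cbghy amyu yvq tqn licsl vcf mjl
Hunk 3: at line 1 remove [hohkd,rnutw,veeoo] add [woiw,crkk,ehxl] -> 16 lines: putg woiw crkk ehxl xglq cgg vay psu aotc cbghy amyu yvq tqn licsl vcf mjl
Hunk 4: at line 11 remove [yvq,tqn,licsl] add [iqef,apqi] -> 15 lines: putg woiw crkk ehxl xglq cgg vay psu aotc cbghy amyu iqef apqi vcf mjl
Hunk 5: at line 4 remove [xglq,cgg] add [jiib] -> 14 lines: putg woiw crkk ehxl jiib vay psu aotc cbghy amyu iqef apqi vcf mjl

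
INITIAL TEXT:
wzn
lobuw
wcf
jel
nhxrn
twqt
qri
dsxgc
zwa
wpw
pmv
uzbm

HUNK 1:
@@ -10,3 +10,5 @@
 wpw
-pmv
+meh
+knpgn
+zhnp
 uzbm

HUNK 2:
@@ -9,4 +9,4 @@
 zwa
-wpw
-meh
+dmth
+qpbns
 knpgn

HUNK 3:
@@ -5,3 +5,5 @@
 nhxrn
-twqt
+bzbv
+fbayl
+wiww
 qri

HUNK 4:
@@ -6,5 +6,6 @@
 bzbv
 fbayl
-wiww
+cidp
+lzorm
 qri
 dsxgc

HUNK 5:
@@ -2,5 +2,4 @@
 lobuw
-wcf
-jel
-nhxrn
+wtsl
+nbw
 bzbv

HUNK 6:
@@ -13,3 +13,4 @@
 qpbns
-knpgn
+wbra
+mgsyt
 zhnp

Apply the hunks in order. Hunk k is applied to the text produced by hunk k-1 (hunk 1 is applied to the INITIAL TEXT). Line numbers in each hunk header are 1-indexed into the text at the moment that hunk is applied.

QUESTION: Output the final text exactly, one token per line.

Hunk 1: at line 10 remove [pmv] add [meh,knpgn,zhnp] -> 14 lines: wzn lobuw wcf jel nhxrn twqt qri dsxgc zwa wpw meh knpgn zhnp uzbm
Hunk 2: at line 9 remove [wpw,meh] add [dmth,qpbns] -> 14 lines: wzn lobuw wcf jel nhxrn twqt qri dsxgc zwa dmth qpbns knpgn zhnp uzbm
Hunk 3: at line 5 remove [twqt] add [bzbv,fbayl,wiww] -> 16 lines: wzn lobuw wcf jel nhxrn bzbv fbayl wiww qri dsxgc zwa dmth qpbns knpgn zhnp uzbm
Hunk 4: at line 6 remove [wiww] add [cidp,lzorm] -> 17 lines: wzn lobuw wcf jel nhxrn bzbv fbayl cidp lzorm qri dsxgc zwa dmth qpbns knpgn zhnp uzbm
Hunk 5: at line 2 remove [wcf,jel,nhxrn] add [wtsl,nbw] -> 16 lines: wzn lobuw wtsl nbw bzbv fbayl cidp lzorm qri dsxgc zwa dmth qpbns knpgn zhnp uzbm
Hunk 6: at line 13 remove [knpgn] add [wbra,mgsyt] -> 17 lines: wzn lobuw wtsl nbw bzbv fbayl cidp lzorm qri dsxgc zwa dmth qpbns wbra mgsyt zhnp uzbm

Answer: wzn
lobuw
wtsl
nbw
bzbv
fbayl
cidp
lzorm
qri
dsxgc
zwa
dmth
qpbns
wbra
mgsyt
zhnp
uzbm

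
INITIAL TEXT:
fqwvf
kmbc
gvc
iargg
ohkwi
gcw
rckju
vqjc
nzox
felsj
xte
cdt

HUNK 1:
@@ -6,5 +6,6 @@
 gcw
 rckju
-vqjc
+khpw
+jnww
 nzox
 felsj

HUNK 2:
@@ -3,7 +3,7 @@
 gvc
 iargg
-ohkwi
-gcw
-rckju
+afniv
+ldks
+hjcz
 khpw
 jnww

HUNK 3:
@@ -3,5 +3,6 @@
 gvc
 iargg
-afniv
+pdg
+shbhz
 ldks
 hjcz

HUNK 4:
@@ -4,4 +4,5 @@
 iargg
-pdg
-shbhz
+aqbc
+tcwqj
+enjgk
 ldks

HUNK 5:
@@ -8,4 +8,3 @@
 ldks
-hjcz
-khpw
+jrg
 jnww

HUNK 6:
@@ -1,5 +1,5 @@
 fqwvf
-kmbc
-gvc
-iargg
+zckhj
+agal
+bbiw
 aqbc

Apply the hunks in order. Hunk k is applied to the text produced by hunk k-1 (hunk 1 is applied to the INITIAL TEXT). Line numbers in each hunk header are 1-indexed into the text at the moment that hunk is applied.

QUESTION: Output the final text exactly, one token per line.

Hunk 1: at line 6 remove [vqjc] add [khpw,jnww] -> 13 lines: fqwvf kmbc gvc iargg ohkwi gcw rckju khpw jnww nzox felsj xte cdt
Hunk 2: at line 3 remove [ohkwi,gcw,rckju] add [afniv,ldks,hjcz] -> 13 lines: fqwvf kmbc gvc iargg afniv ldks hjcz khpw jnww nzox felsj xte cdt
Hunk 3: at line 3 remove [afniv] add [pdg,shbhz] -> 14 lines: fqwvf kmbc gvc iargg pdg shbhz ldks hjcz khpw jnww nzox felsj xte cdt
Hunk 4: at line 4 remove [pdg,shbhz] add [aqbc,tcwqj,enjgk] -> 15 lines: fqwvf kmbc gvc iargg aqbc tcwqj enjgk ldks hjcz khpw jnww nzox felsj xte cdt
Hunk 5: at line 8 remove [hjcz,khpw] add [jrg] -> 14 lines: fqwvf kmbc gvc iargg aqbc tcwqj enjgk ldks jrg jnww nzox felsj xte cdt
Hunk 6: at line 1 remove [kmbc,gvc,iargg] add [zckhj,agal,bbiw] -> 14 lines: fqwvf zckhj agal bbiw aqbc tcwqj enjgk ldks jrg jnww nzox felsj xte cdt

Answer: fqwvf
zckhj
agal
bbiw
aqbc
tcwqj
enjgk
ldks
jrg
jnww
nzox
felsj
xte
cdt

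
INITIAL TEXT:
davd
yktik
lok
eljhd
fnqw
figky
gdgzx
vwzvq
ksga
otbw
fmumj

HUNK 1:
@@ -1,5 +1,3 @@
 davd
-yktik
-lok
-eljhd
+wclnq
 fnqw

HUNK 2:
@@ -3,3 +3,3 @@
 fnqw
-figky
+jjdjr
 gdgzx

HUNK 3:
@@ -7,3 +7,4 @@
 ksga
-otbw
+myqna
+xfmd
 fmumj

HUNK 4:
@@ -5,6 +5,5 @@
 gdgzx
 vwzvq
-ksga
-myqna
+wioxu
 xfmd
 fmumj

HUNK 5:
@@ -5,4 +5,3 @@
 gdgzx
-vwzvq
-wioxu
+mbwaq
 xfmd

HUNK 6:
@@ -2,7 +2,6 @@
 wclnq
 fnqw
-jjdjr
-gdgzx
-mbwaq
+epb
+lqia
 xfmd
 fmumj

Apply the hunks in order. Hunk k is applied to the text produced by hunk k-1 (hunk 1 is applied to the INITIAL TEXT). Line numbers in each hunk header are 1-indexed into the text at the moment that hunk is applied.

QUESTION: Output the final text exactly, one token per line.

Hunk 1: at line 1 remove [yktik,lok,eljhd] add [wclnq] -> 9 lines: davd wclnq fnqw figky gdgzx vwzvq ksga otbw fmumj
Hunk 2: at line 3 remove [figky] add [jjdjr] -> 9 lines: davd wclnq fnqw jjdjr gdgzx vwzvq ksga otbw fmumj
Hunk 3: at line 7 remove [otbw] add [myqna,xfmd] -> 10 lines: davd wclnq fnqw jjdjr gdgzx vwzvq ksga myqna xfmd fmumj
Hunk 4: at line 5 remove [ksga,myqna] add [wioxu] -> 9 lines: davd wclnq fnqw jjdjr gdgzx vwzvq wioxu xfmd fmumj
Hunk 5: at line 5 remove [vwzvq,wioxu] add [mbwaq] -> 8 lines: davd wclnq fnqw jjdjr gdgzx mbwaq xfmd fmumj
Hunk 6: at line 2 remove [jjdjr,gdgzx,mbwaq] add [epb,lqia] -> 7 lines: davd wclnq fnqw epb lqia xfmd fmumj

Answer: davd
wclnq
fnqw
epb
lqia
xfmd
fmumj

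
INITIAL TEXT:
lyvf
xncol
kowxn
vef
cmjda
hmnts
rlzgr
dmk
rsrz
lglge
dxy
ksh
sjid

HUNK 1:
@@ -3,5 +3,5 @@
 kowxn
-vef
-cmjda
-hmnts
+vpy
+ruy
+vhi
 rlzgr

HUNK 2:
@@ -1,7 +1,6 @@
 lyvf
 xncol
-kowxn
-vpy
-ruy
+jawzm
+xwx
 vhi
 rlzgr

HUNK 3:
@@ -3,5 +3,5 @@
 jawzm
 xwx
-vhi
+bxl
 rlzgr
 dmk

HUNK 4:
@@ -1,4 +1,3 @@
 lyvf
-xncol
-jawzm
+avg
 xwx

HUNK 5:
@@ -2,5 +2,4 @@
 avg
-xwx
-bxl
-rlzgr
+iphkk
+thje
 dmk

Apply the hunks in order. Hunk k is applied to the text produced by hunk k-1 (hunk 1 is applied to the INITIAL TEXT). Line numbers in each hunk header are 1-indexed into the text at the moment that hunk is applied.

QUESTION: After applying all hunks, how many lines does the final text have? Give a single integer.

Answer: 10

Derivation:
Hunk 1: at line 3 remove [vef,cmjda,hmnts] add [vpy,ruy,vhi] -> 13 lines: lyvf xncol kowxn vpy ruy vhi rlzgr dmk rsrz lglge dxy ksh sjid
Hunk 2: at line 1 remove [kowxn,vpy,ruy] add [jawzm,xwx] -> 12 lines: lyvf xncol jawzm xwx vhi rlzgr dmk rsrz lglge dxy ksh sjid
Hunk 3: at line 3 remove [vhi] add [bxl] -> 12 lines: lyvf xncol jawzm xwx bxl rlzgr dmk rsrz lglge dxy ksh sjid
Hunk 4: at line 1 remove [xncol,jawzm] add [avg] -> 11 lines: lyvf avg xwx bxl rlzgr dmk rsrz lglge dxy ksh sjid
Hunk 5: at line 2 remove [xwx,bxl,rlzgr] add [iphkk,thje] -> 10 lines: lyvf avg iphkk thje dmk rsrz lglge dxy ksh sjid
Final line count: 10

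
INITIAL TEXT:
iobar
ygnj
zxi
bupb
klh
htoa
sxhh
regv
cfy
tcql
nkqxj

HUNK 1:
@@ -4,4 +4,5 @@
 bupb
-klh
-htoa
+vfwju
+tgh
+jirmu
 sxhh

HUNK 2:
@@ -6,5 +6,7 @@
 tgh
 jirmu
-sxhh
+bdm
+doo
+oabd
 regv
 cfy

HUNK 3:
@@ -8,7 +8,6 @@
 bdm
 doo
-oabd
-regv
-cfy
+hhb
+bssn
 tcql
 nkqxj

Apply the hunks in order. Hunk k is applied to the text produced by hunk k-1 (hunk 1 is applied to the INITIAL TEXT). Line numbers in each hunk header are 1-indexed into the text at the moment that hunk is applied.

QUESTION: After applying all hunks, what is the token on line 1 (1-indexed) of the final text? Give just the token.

Hunk 1: at line 4 remove [klh,htoa] add [vfwju,tgh,jirmu] -> 12 lines: iobar ygnj zxi bupb vfwju tgh jirmu sxhh regv cfy tcql nkqxj
Hunk 2: at line 6 remove [sxhh] add [bdm,doo,oabd] -> 14 lines: iobar ygnj zxi bupb vfwju tgh jirmu bdm doo oabd regv cfy tcql nkqxj
Hunk 3: at line 8 remove [oabd,regv,cfy] add [hhb,bssn] -> 13 lines: iobar ygnj zxi bupb vfwju tgh jirmu bdm doo hhb bssn tcql nkqxj
Final line 1: iobar

Answer: iobar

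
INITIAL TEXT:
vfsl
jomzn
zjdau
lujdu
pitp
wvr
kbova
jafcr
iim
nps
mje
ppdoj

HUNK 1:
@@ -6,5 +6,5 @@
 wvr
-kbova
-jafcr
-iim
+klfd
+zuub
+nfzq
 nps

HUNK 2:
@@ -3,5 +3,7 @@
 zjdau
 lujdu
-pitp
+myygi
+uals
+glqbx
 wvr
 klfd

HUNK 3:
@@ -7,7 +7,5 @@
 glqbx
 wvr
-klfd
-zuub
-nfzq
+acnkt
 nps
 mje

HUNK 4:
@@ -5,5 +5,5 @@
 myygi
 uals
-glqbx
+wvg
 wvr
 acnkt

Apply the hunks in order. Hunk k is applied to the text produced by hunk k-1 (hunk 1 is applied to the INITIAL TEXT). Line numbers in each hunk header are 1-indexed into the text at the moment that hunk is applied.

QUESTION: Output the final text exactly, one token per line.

Answer: vfsl
jomzn
zjdau
lujdu
myygi
uals
wvg
wvr
acnkt
nps
mje
ppdoj

Derivation:
Hunk 1: at line 6 remove [kbova,jafcr,iim] add [klfd,zuub,nfzq] -> 12 lines: vfsl jomzn zjdau lujdu pitp wvr klfd zuub nfzq nps mje ppdoj
Hunk 2: at line 3 remove [pitp] add [myygi,uals,glqbx] -> 14 lines: vfsl jomzn zjdau lujdu myygi uals glqbx wvr klfd zuub nfzq nps mje ppdoj
Hunk 3: at line 7 remove [klfd,zuub,nfzq] add [acnkt] -> 12 lines: vfsl jomzn zjdau lujdu myygi uals glqbx wvr acnkt nps mje ppdoj
Hunk 4: at line 5 remove [glqbx] add [wvg] -> 12 lines: vfsl jomzn zjdau lujdu myygi uals wvg wvr acnkt nps mje ppdoj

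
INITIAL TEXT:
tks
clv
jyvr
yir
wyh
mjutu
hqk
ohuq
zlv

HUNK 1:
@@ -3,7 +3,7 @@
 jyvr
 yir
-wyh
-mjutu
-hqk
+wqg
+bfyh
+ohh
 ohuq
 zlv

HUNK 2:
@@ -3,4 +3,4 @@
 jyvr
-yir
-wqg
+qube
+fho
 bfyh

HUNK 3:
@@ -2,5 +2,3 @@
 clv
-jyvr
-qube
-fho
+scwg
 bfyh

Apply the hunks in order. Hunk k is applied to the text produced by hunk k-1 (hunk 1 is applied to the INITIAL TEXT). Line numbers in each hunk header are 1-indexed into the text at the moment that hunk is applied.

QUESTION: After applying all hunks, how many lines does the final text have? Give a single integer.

Hunk 1: at line 3 remove [wyh,mjutu,hqk] add [wqg,bfyh,ohh] -> 9 lines: tks clv jyvr yir wqg bfyh ohh ohuq zlv
Hunk 2: at line 3 remove [yir,wqg] add [qube,fho] -> 9 lines: tks clv jyvr qube fho bfyh ohh ohuq zlv
Hunk 3: at line 2 remove [jyvr,qube,fho] add [scwg] -> 7 lines: tks clv scwg bfyh ohh ohuq zlv
Final line count: 7

Answer: 7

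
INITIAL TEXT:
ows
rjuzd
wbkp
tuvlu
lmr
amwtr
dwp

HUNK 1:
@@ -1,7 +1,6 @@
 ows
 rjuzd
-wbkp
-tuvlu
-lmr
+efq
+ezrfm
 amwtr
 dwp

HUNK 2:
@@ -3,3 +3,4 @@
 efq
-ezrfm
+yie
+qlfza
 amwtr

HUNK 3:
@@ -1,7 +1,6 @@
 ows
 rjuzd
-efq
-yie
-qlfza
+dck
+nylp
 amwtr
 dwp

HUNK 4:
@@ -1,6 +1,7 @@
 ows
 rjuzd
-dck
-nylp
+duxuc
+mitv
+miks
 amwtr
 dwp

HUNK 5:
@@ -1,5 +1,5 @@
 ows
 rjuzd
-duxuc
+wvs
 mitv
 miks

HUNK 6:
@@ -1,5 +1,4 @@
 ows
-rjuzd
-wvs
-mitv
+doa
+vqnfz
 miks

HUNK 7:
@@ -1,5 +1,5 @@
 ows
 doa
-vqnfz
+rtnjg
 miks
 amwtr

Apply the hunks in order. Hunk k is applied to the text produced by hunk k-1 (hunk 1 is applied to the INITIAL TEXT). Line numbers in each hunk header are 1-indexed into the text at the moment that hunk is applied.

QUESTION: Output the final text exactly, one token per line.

Hunk 1: at line 1 remove [wbkp,tuvlu,lmr] add [efq,ezrfm] -> 6 lines: ows rjuzd efq ezrfm amwtr dwp
Hunk 2: at line 3 remove [ezrfm] add [yie,qlfza] -> 7 lines: ows rjuzd efq yie qlfza amwtr dwp
Hunk 3: at line 1 remove [efq,yie,qlfza] add [dck,nylp] -> 6 lines: ows rjuzd dck nylp amwtr dwp
Hunk 4: at line 1 remove [dck,nylp] add [duxuc,mitv,miks] -> 7 lines: ows rjuzd duxuc mitv miks amwtr dwp
Hunk 5: at line 1 remove [duxuc] add [wvs] -> 7 lines: ows rjuzd wvs mitv miks amwtr dwp
Hunk 6: at line 1 remove [rjuzd,wvs,mitv] add [doa,vqnfz] -> 6 lines: ows doa vqnfz miks amwtr dwp
Hunk 7: at line 1 remove [vqnfz] add [rtnjg] -> 6 lines: ows doa rtnjg miks amwtr dwp

Answer: ows
doa
rtnjg
miks
amwtr
dwp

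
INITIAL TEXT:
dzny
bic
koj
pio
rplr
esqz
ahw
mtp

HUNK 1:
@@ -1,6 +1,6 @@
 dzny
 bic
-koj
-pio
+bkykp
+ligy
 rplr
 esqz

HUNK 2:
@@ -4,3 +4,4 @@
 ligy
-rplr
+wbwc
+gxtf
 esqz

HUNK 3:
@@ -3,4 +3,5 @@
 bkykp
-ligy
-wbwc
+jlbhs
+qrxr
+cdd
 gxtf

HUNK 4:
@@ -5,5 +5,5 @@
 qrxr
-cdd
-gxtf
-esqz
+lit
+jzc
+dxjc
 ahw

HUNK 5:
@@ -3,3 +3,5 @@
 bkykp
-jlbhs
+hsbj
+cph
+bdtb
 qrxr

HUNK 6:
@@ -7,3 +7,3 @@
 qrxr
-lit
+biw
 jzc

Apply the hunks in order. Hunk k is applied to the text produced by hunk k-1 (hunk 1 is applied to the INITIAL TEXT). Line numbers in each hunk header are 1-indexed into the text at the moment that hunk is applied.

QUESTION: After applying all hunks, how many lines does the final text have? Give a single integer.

Answer: 12

Derivation:
Hunk 1: at line 1 remove [koj,pio] add [bkykp,ligy] -> 8 lines: dzny bic bkykp ligy rplr esqz ahw mtp
Hunk 2: at line 4 remove [rplr] add [wbwc,gxtf] -> 9 lines: dzny bic bkykp ligy wbwc gxtf esqz ahw mtp
Hunk 3: at line 3 remove [ligy,wbwc] add [jlbhs,qrxr,cdd] -> 10 lines: dzny bic bkykp jlbhs qrxr cdd gxtf esqz ahw mtp
Hunk 4: at line 5 remove [cdd,gxtf,esqz] add [lit,jzc,dxjc] -> 10 lines: dzny bic bkykp jlbhs qrxr lit jzc dxjc ahw mtp
Hunk 5: at line 3 remove [jlbhs] add [hsbj,cph,bdtb] -> 12 lines: dzny bic bkykp hsbj cph bdtb qrxr lit jzc dxjc ahw mtp
Hunk 6: at line 7 remove [lit] add [biw] -> 12 lines: dzny bic bkykp hsbj cph bdtb qrxr biw jzc dxjc ahw mtp
Final line count: 12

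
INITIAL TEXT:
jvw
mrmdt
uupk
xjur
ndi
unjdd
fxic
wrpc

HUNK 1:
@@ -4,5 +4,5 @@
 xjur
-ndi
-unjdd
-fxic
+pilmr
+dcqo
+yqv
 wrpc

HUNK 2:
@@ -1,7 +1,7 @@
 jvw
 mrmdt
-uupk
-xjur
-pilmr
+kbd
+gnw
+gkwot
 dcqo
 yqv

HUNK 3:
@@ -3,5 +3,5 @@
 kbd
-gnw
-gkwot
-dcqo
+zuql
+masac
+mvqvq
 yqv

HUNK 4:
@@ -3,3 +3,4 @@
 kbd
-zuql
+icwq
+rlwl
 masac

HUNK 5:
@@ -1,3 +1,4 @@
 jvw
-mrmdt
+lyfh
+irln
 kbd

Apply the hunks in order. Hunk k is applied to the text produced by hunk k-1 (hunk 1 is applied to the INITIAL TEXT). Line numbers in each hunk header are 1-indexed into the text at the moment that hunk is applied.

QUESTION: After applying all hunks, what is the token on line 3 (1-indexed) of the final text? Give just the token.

Answer: irln

Derivation:
Hunk 1: at line 4 remove [ndi,unjdd,fxic] add [pilmr,dcqo,yqv] -> 8 lines: jvw mrmdt uupk xjur pilmr dcqo yqv wrpc
Hunk 2: at line 1 remove [uupk,xjur,pilmr] add [kbd,gnw,gkwot] -> 8 lines: jvw mrmdt kbd gnw gkwot dcqo yqv wrpc
Hunk 3: at line 3 remove [gnw,gkwot,dcqo] add [zuql,masac,mvqvq] -> 8 lines: jvw mrmdt kbd zuql masac mvqvq yqv wrpc
Hunk 4: at line 3 remove [zuql] add [icwq,rlwl] -> 9 lines: jvw mrmdt kbd icwq rlwl masac mvqvq yqv wrpc
Hunk 5: at line 1 remove [mrmdt] add [lyfh,irln] -> 10 lines: jvw lyfh irln kbd icwq rlwl masac mvqvq yqv wrpc
Final line 3: irln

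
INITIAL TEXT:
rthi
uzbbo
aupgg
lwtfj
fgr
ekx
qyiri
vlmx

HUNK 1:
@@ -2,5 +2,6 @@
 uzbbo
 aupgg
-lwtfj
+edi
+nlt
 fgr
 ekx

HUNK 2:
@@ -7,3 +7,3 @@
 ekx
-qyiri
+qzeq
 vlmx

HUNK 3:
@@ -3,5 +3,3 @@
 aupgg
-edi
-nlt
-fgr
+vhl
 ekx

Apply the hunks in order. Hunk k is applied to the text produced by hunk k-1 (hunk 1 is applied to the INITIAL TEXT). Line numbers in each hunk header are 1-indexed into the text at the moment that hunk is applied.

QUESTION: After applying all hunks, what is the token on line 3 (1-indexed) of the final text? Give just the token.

Answer: aupgg

Derivation:
Hunk 1: at line 2 remove [lwtfj] add [edi,nlt] -> 9 lines: rthi uzbbo aupgg edi nlt fgr ekx qyiri vlmx
Hunk 2: at line 7 remove [qyiri] add [qzeq] -> 9 lines: rthi uzbbo aupgg edi nlt fgr ekx qzeq vlmx
Hunk 3: at line 3 remove [edi,nlt,fgr] add [vhl] -> 7 lines: rthi uzbbo aupgg vhl ekx qzeq vlmx
Final line 3: aupgg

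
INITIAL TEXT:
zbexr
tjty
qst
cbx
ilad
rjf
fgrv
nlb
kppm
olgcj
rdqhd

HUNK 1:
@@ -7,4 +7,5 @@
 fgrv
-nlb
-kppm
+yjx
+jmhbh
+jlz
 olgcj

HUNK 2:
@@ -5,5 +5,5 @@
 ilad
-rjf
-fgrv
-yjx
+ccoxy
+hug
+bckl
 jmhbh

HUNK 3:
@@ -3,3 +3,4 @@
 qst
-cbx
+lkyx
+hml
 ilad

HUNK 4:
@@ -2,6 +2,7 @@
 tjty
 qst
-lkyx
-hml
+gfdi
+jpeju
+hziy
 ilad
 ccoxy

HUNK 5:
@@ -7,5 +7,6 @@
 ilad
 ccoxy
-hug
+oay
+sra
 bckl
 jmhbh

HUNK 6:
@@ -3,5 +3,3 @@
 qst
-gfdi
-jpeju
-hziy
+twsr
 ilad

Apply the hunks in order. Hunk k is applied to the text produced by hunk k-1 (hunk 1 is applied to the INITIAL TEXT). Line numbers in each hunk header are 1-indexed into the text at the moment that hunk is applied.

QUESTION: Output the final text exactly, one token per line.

Answer: zbexr
tjty
qst
twsr
ilad
ccoxy
oay
sra
bckl
jmhbh
jlz
olgcj
rdqhd

Derivation:
Hunk 1: at line 7 remove [nlb,kppm] add [yjx,jmhbh,jlz] -> 12 lines: zbexr tjty qst cbx ilad rjf fgrv yjx jmhbh jlz olgcj rdqhd
Hunk 2: at line 5 remove [rjf,fgrv,yjx] add [ccoxy,hug,bckl] -> 12 lines: zbexr tjty qst cbx ilad ccoxy hug bckl jmhbh jlz olgcj rdqhd
Hunk 3: at line 3 remove [cbx] add [lkyx,hml] -> 13 lines: zbexr tjty qst lkyx hml ilad ccoxy hug bckl jmhbh jlz olgcj rdqhd
Hunk 4: at line 2 remove [lkyx,hml] add [gfdi,jpeju,hziy] -> 14 lines: zbexr tjty qst gfdi jpeju hziy ilad ccoxy hug bckl jmhbh jlz olgcj rdqhd
Hunk 5: at line 7 remove [hug] add [oay,sra] -> 15 lines: zbexr tjty qst gfdi jpeju hziy ilad ccoxy oay sra bckl jmhbh jlz olgcj rdqhd
Hunk 6: at line 3 remove [gfdi,jpeju,hziy] add [twsr] -> 13 lines: zbexr tjty qst twsr ilad ccoxy oay sra bckl jmhbh jlz olgcj rdqhd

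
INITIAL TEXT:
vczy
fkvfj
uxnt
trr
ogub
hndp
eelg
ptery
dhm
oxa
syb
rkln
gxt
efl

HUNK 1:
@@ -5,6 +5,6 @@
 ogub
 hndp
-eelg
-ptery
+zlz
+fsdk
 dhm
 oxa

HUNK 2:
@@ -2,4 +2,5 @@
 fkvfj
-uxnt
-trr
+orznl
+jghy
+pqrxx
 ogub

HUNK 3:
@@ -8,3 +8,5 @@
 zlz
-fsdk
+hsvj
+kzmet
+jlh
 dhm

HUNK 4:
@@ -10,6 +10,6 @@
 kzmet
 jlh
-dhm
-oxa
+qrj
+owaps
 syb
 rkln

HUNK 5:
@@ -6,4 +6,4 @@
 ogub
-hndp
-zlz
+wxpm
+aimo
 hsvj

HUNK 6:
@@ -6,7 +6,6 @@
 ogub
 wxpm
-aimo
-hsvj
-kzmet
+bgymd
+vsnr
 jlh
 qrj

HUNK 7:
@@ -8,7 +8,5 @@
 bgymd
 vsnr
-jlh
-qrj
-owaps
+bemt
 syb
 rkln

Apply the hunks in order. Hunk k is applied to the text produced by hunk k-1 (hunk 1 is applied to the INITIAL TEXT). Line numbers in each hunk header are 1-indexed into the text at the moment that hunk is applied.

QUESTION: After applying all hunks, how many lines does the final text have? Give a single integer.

Answer: 14

Derivation:
Hunk 1: at line 5 remove [eelg,ptery] add [zlz,fsdk] -> 14 lines: vczy fkvfj uxnt trr ogub hndp zlz fsdk dhm oxa syb rkln gxt efl
Hunk 2: at line 2 remove [uxnt,trr] add [orznl,jghy,pqrxx] -> 15 lines: vczy fkvfj orznl jghy pqrxx ogub hndp zlz fsdk dhm oxa syb rkln gxt efl
Hunk 3: at line 8 remove [fsdk] add [hsvj,kzmet,jlh] -> 17 lines: vczy fkvfj orznl jghy pqrxx ogub hndp zlz hsvj kzmet jlh dhm oxa syb rkln gxt efl
Hunk 4: at line 10 remove [dhm,oxa] add [qrj,owaps] -> 17 lines: vczy fkvfj orznl jghy pqrxx ogub hndp zlz hsvj kzmet jlh qrj owaps syb rkln gxt efl
Hunk 5: at line 6 remove [hndp,zlz] add [wxpm,aimo] -> 17 lines: vczy fkvfj orznl jghy pqrxx ogub wxpm aimo hsvj kzmet jlh qrj owaps syb rkln gxt efl
Hunk 6: at line 6 remove [aimo,hsvj,kzmet] add [bgymd,vsnr] -> 16 lines: vczy fkvfj orznl jghy pqrxx ogub wxpm bgymd vsnr jlh qrj owaps syb rkln gxt efl
Hunk 7: at line 8 remove [jlh,qrj,owaps] add [bemt] -> 14 lines: vczy fkvfj orznl jghy pqrxx ogub wxpm bgymd vsnr bemt syb rkln gxt efl
Final line count: 14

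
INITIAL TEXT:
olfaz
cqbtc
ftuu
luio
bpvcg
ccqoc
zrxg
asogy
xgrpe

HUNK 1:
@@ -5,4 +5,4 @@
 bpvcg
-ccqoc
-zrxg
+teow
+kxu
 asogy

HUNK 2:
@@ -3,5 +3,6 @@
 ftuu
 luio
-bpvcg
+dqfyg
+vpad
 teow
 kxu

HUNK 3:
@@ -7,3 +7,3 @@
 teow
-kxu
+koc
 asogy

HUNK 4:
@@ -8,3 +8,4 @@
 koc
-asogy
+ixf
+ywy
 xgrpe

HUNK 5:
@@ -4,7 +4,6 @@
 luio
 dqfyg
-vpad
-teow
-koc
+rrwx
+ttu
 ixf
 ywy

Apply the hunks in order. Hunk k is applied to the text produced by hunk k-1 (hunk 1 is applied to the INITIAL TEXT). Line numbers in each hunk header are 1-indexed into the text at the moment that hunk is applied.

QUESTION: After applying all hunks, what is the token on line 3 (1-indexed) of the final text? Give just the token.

Answer: ftuu

Derivation:
Hunk 1: at line 5 remove [ccqoc,zrxg] add [teow,kxu] -> 9 lines: olfaz cqbtc ftuu luio bpvcg teow kxu asogy xgrpe
Hunk 2: at line 3 remove [bpvcg] add [dqfyg,vpad] -> 10 lines: olfaz cqbtc ftuu luio dqfyg vpad teow kxu asogy xgrpe
Hunk 3: at line 7 remove [kxu] add [koc] -> 10 lines: olfaz cqbtc ftuu luio dqfyg vpad teow koc asogy xgrpe
Hunk 4: at line 8 remove [asogy] add [ixf,ywy] -> 11 lines: olfaz cqbtc ftuu luio dqfyg vpad teow koc ixf ywy xgrpe
Hunk 5: at line 4 remove [vpad,teow,koc] add [rrwx,ttu] -> 10 lines: olfaz cqbtc ftuu luio dqfyg rrwx ttu ixf ywy xgrpe
Final line 3: ftuu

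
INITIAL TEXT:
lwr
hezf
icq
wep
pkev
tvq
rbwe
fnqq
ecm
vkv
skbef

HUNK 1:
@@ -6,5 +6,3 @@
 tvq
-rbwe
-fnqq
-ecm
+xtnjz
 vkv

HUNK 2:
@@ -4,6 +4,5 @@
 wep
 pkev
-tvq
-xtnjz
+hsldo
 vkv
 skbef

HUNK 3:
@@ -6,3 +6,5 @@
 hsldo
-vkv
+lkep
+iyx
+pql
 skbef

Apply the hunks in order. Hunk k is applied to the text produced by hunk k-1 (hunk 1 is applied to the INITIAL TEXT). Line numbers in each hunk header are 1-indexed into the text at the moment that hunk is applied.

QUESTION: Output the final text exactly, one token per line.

Answer: lwr
hezf
icq
wep
pkev
hsldo
lkep
iyx
pql
skbef

Derivation:
Hunk 1: at line 6 remove [rbwe,fnqq,ecm] add [xtnjz] -> 9 lines: lwr hezf icq wep pkev tvq xtnjz vkv skbef
Hunk 2: at line 4 remove [tvq,xtnjz] add [hsldo] -> 8 lines: lwr hezf icq wep pkev hsldo vkv skbef
Hunk 3: at line 6 remove [vkv] add [lkep,iyx,pql] -> 10 lines: lwr hezf icq wep pkev hsldo lkep iyx pql skbef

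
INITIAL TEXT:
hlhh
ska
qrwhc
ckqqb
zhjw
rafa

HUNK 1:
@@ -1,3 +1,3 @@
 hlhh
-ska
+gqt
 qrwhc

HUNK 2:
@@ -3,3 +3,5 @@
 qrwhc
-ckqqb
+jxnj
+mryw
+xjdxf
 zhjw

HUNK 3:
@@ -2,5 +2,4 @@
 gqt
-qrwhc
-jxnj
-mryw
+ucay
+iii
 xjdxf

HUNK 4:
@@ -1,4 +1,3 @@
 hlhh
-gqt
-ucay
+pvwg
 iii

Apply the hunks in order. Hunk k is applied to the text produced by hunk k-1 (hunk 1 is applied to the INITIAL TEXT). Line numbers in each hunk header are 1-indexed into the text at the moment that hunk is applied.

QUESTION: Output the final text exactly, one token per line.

Hunk 1: at line 1 remove [ska] add [gqt] -> 6 lines: hlhh gqt qrwhc ckqqb zhjw rafa
Hunk 2: at line 3 remove [ckqqb] add [jxnj,mryw,xjdxf] -> 8 lines: hlhh gqt qrwhc jxnj mryw xjdxf zhjw rafa
Hunk 3: at line 2 remove [qrwhc,jxnj,mryw] add [ucay,iii] -> 7 lines: hlhh gqt ucay iii xjdxf zhjw rafa
Hunk 4: at line 1 remove [gqt,ucay] add [pvwg] -> 6 lines: hlhh pvwg iii xjdxf zhjw rafa

Answer: hlhh
pvwg
iii
xjdxf
zhjw
rafa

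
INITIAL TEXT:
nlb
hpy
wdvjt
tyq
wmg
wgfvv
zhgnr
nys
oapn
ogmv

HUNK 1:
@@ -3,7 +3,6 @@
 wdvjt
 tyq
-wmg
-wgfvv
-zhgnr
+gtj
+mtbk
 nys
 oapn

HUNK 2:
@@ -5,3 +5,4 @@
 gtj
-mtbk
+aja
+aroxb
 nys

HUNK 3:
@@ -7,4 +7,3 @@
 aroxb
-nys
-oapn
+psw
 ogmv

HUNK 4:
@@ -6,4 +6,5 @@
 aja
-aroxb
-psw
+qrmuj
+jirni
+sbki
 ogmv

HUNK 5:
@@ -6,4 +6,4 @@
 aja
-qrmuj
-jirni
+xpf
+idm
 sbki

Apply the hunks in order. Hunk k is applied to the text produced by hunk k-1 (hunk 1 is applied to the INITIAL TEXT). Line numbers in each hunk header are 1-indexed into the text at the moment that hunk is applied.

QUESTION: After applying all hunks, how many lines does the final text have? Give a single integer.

Answer: 10

Derivation:
Hunk 1: at line 3 remove [wmg,wgfvv,zhgnr] add [gtj,mtbk] -> 9 lines: nlb hpy wdvjt tyq gtj mtbk nys oapn ogmv
Hunk 2: at line 5 remove [mtbk] add [aja,aroxb] -> 10 lines: nlb hpy wdvjt tyq gtj aja aroxb nys oapn ogmv
Hunk 3: at line 7 remove [nys,oapn] add [psw] -> 9 lines: nlb hpy wdvjt tyq gtj aja aroxb psw ogmv
Hunk 4: at line 6 remove [aroxb,psw] add [qrmuj,jirni,sbki] -> 10 lines: nlb hpy wdvjt tyq gtj aja qrmuj jirni sbki ogmv
Hunk 5: at line 6 remove [qrmuj,jirni] add [xpf,idm] -> 10 lines: nlb hpy wdvjt tyq gtj aja xpf idm sbki ogmv
Final line count: 10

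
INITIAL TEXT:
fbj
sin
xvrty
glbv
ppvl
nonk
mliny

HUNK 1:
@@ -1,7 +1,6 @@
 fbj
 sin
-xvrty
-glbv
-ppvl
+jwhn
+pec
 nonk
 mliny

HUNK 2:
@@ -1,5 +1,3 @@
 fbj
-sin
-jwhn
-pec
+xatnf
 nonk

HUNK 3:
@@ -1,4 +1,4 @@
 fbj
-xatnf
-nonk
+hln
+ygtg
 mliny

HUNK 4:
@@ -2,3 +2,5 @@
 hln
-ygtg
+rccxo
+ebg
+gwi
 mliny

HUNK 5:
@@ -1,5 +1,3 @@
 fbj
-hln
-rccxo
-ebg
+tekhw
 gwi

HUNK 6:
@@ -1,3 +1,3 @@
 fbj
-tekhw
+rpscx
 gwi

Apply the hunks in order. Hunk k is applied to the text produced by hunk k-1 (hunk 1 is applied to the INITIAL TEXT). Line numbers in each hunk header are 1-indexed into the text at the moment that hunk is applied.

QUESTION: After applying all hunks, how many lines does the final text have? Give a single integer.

Answer: 4

Derivation:
Hunk 1: at line 1 remove [xvrty,glbv,ppvl] add [jwhn,pec] -> 6 lines: fbj sin jwhn pec nonk mliny
Hunk 2: at line 1 remove [sin,jwhn,pec] add [xatnf] -> 4 lines: fbj xatnf nonk mliny
Hunk 3: at line 1 remove [xatnf,nonk] add [hln,ygtg] -> 4 lines: fbj hln ygtg mliny
Hunk 4: at line 2 remove [ygtg] add [rccxo,ebg,gwi] -> 6 lines: fbj hln rccxo ebg gwi mliny
Hunk 5: at line 1 remove [hln,rccxo,ebg] add [tekhw] -> 4 lines: fbj tekhw gwi mliny
Hunk 6: at line 1 remove [tekhw] add [rpscx] -> 4 lines: fbj rpscx gwi mliny
Final line count: 4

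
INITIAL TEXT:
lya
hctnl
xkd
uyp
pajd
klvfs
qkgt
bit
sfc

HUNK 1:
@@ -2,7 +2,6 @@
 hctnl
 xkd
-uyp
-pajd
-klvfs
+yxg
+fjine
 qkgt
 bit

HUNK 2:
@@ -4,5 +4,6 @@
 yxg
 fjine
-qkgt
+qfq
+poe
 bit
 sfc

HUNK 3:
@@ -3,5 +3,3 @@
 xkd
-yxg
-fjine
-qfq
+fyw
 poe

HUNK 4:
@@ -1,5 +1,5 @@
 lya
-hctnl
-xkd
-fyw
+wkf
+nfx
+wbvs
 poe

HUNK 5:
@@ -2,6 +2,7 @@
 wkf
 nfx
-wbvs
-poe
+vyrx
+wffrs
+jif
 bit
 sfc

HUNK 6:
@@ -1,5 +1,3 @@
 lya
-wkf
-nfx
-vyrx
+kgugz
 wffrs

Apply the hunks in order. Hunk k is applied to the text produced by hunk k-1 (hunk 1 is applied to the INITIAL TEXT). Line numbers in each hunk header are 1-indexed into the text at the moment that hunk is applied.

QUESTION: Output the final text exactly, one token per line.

Answer: lya
kgugz
wffrs
jif
bit
sfc

Derivation:
Hunk 1: at line 2 remove [uyp,pajd,klvfs] add [yxg,fjine] -> 8 lines: lya hctnl xkd yxg fjine qkgt bit sfc
Hunk 2: at line 4 remove [qkgt] add [qfq,poe] -> 9 lines: lya hctnl xkd yxg fjine qfq poe bit sfc
Hunk 3: at line 3 remove [yxg,fjine,qfq] add [fyw] -> 7 lines: lya hctnl xkd fyw poe bit sfc
Hunk 4: at line 1 remove [hctnl,xkd,fyw] add [wkf,nfx,wbvs] -> 7 lines: lya wkf nfx wbvs poe bit sfc
Hunk 5: at line 2 remove [wbvs,poe] add [vyrx,wffrs,jif] -> 8 lines: lya wkf nfx vyrx wffrs jif bit sfc
Hunk 6: at line 1 remove [wkf,nfx,vyrx] add [kgugz] -> 6 lines: lya kgugz wffrs jif bit sfc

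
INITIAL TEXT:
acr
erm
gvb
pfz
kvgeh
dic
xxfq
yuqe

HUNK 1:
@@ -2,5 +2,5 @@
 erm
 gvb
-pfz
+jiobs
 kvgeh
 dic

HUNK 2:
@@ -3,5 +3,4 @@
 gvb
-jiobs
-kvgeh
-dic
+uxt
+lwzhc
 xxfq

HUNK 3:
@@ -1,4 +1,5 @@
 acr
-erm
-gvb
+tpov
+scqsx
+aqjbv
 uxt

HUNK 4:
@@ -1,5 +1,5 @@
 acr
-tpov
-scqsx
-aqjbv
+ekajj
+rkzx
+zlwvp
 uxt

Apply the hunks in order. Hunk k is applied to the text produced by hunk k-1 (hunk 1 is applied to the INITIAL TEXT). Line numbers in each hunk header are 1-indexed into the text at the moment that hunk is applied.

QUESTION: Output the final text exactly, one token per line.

Hunk 1: at line 2 remove [pfz] add [jiobs] -> 8 lines: acr erm gvb jiobs kvgeh dic xxfq yuqe
Hunk 2: at line 3 remove [jiobs,kvgeh,dic] add [uxt,lwzhc] -> 7 lines: acr erm gvb uxt lwzhc xxfq yuqe
Hunk 3: at line 1 remove [erm,gvb] add [tpov,scqsx,aqjbv] -> 8 lines: acr tpov scqsx aqjbv uxt lwzhc xxfq yuqe
Hunk 4: at line 1 remove [tpov,scqsx,aqjbv] add [ekajj,rkzx,zlwvp] -> 8 lines: acr ekajj rkzx zlwvp uxt lwzhc xxfq yuqe

Answer: acr
ekajj
rkzx
zlwvp
uxt
lwzhc
xxfq
yuqe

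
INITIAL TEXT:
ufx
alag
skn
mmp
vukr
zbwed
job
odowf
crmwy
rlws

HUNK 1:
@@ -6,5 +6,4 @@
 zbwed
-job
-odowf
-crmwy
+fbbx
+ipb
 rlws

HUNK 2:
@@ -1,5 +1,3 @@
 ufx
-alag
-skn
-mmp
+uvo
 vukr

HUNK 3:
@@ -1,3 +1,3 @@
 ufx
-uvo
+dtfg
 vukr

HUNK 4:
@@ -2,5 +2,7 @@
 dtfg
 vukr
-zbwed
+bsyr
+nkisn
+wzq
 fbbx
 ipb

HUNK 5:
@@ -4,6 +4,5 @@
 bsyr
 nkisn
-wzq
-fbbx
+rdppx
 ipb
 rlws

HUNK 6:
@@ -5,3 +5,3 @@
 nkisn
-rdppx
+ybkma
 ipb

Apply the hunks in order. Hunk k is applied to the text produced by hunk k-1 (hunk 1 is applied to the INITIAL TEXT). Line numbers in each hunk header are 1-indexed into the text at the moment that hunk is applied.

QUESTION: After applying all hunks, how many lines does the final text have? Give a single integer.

Hunk 1: at line 6 remove [job,odowf,crmwy] add [fbbx,ipb] -> 9 lines: ufx alag skn mmp vukr zbwed fbbx ipb rlws
Hunk 2: at line 1 remove [alag,skn,mmp] add [uvo] -> 7 lines: ufx uvo vukr zbwed fbbx ipb rlws
Hunk 3: at line 1 remove [uvo] add [dtfg] -> 7 lines: ufx dtfg vukr zbwed fbbx ipb rlws
Hunk 4: at line 2 remove [zbwed] add [bsyr,nkisn,wzq] -> 9 lines: ufx dtfg vukr bsyr nkisn wzq fbbx ipb rlws
Hunk 5: at line 4 remove [wzq,fbbx] add [rdppx] -> 8 lines: ufx dtfg vukr bsyr nkisn rdppx ipb rlws
Hunk 6: at line 5 remove [rdppx] add [ybkma] -> 8 lines: ufx dtfg vukr bsyr nkisn ybkma ipb rlws
Final line count: 8

Answer: 8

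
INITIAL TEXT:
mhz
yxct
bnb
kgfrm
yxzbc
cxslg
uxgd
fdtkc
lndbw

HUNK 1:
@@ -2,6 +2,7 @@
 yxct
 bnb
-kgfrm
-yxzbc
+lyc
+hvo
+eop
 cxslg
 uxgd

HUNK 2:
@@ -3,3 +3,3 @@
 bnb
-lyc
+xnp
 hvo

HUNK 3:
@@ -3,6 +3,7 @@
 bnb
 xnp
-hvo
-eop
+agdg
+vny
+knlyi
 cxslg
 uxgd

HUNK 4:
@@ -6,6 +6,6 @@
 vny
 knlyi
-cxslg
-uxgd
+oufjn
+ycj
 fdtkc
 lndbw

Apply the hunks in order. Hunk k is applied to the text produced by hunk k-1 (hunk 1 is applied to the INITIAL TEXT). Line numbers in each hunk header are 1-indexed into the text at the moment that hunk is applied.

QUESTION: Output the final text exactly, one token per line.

Answer: mhz
yxct
bnb
xnp
agdg
vny
knlyi
oufjn
ycj
fdtkc
lndbw

Derivation:
Hunk 1: at line 2 remove [kgfrm,yxzbc] add [lyc,hvo,eop] -> 10 lines: mhz yxct bnb lyc hvo eop cxslg uxgd fdtkc lndbw
Hunk 2: at line 3 remove [lyc] add [xnp] -> 10 lines: mhz yxct bnb xnp hvo eop cxslg uxgd fdtkc lndbw
Hunk 3: at line 3 remove [hvo,eop] add [agdg,vny,knlyi] -> 11 lines: mhz yxct bnb xnp agdg vny knlyi cxslg uxgd fdtkc lndbw
Hunk 4: at line 6 remove [cxslg,uxgd] add [oufjn,ycj] -> 11 lines: mhz yxct bnb xnp agdg vny knlyi oufjn ycj fdtkc lndbw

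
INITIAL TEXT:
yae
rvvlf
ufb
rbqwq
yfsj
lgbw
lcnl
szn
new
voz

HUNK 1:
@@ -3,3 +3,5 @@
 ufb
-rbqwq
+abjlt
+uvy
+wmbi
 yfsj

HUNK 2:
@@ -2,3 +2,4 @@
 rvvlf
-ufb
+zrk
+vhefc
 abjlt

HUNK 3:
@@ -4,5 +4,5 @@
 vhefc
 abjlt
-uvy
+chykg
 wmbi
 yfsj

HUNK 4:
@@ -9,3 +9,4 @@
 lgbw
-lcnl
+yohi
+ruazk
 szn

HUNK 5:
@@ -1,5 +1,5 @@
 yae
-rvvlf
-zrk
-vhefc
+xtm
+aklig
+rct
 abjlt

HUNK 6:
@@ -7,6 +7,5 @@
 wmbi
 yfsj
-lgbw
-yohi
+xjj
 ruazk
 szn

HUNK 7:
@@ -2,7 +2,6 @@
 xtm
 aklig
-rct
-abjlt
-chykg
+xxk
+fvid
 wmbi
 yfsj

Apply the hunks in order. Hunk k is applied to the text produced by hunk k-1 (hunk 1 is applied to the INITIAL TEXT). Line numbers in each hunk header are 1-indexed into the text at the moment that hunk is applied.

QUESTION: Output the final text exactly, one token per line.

Answer: yae
xtm
aklig
xxk
fvid
wmbi
yfsj
xjj
ruazk
szn
new
voz

Derivation:
Hunk 1: at line 3 remove [rbqwq] add [abjlt,uvy,wmbi] -> 12 lines: yae rvvlf ufb abjlt uvy wmbi yfsj lgbw lcnl szn new voz
Hunk 2: at line 2 remove [ufb] add [zrk,vhefc] -> 13 lines: yae rvvlf zrk vhefc abjlt uvy wmbi yfsj lgbw lcnl szn new voz
Hunk 3: at line 4 remove [uvy] add [chykg] -> 13 lines: yae rvvlf zrk vhefc abjlt chykg wmbi yfsj lgbw lcnl szn new voz
Hunk 4: at line 9 remove [lcnl] add [yohi,ruazk] -> 14 lines: yae rvvlf zrk vhefc abjlt chykg wmbi yfsj lgbw yohi ruazk szn new voz
Hunk 5: at line 1 remove [rvvlf,zrk,vhefc] add [xtm,aklig,rct] -> 14 lines: yae xtm aklig rct abjlt chykg wmbi yfsj lgbw yohi ruazk szn new voz
Hunk 6: at line 7 remove [lgbw,yohi] add [xjj] -> 13 lines: yae xtm aklig rct abjlt chykg wmbi yfsj xjj ruazk szn new voz
Hunk 7: at line 2 remove [rct,abjlt,chykg] add [xxk,fvid] -> 12 lines: yae xtm aklig xxk fvid wmbi yfsj xjj ruazk szn new voz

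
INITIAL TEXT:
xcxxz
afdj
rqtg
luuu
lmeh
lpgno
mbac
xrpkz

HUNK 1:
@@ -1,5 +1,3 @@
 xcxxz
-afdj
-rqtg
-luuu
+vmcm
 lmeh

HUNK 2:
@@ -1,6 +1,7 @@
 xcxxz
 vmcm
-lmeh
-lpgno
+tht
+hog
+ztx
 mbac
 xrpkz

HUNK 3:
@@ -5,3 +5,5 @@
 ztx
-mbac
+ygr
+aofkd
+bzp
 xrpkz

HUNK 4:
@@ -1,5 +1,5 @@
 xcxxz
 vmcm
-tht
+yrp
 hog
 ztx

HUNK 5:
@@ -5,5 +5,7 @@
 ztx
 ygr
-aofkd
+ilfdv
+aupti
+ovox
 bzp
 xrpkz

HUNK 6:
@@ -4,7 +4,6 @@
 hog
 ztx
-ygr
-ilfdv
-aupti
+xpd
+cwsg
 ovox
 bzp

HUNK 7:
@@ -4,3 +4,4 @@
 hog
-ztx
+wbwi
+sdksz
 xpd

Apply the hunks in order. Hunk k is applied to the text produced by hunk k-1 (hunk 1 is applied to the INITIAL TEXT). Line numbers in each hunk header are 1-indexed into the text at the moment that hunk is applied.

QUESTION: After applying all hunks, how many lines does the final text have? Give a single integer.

Answer: 11

Derivation:
Hunk 1: at line 1 remove [afdj,rqtg,luuu] add [vmcm] -> 6 lines: xcxxz vmcm lmeh lpgno mbac xrpkz
Hunk 2: at line 1 remove [lmeh,lpgno] add [tht,hog,ztx] -> 7 lines: xcxxz vmcm tht hog ztx mbac xrpkz
Hunk 3: at line 5 remove [mbac] add [ygr,aofkd,bzp] -> 9 lines: xcxxz vmcm tht hog ztx ygr aofkd bzp xrpkz
Hunk 4: at line 1 remove [tht] add [yrp] -> 9 lines: xcxxz vmcm yrp hog ztx ygr aofkd bzp xrpkz
Hunk 5: at line 5 remove [aofkd] add [ilfdv,aupti,ovox] -> 11 lines: xcxxz vmcm yrp hog ztx ygr ilfdv aupti ovox bzp xrpkz
Hunk 6: at line 4 remove [ygr,ilfdv,aupti] add [xpd,cwsg] -> 10 lines: xcxxz vmcm yrp hog ztx xpd cwsg ovox bzp xrpkz
Hunk 7: at line 4 remove [ztx] add [wbwi,sdksz] -> 11 lines: xcxxz vmcm yrp hog wbwi sdksz xpd cwsg ovox bzp xrpkz
Final line count: 11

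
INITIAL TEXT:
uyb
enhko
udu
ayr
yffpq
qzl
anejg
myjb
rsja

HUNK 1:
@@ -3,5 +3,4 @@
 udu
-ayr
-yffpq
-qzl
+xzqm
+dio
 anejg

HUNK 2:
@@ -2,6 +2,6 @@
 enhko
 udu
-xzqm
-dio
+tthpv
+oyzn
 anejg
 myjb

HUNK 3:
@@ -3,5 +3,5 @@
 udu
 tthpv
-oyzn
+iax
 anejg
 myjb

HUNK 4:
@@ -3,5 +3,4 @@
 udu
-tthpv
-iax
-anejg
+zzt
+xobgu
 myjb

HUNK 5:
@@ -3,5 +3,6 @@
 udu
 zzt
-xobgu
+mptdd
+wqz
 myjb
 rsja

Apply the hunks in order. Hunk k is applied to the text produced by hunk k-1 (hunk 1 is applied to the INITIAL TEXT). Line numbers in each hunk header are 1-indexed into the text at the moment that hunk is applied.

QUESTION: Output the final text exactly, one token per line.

Answer: uyb
enhko
udu
zzt
mptdd
wqz
myjb
rsja

Derivation:
Hunk 1: at line 3 remove [ayr,yffpq,qzl] add [xzqm,dio] -> 8 lines: uyb enhko udu xzqm dio anejg myjb rsja
Hunk 2: at line 2 remove [xzqm,dio] add [tthpv,oyzn] -> 8 lines: uyb enhko udu tthpv oyzn anejg myjb rsja
Hunk 3: at line 3 remove [oyzn] add [iax] -> 8 lines: uyb enhko udu tthpv iax anejg myjb rsja
Hunk 4: at line 3 remove [tthpv,iax,anejg] add [zzt,xobgu] -> 7 lines: uyb enhko udu zzt xobgu myjb rsja
Hunk 5: at line 3 remove [xobgu] add [mptdd,wqz] -> 8 lines: uyb enhko udu zzt mptdd wqz myjb rsja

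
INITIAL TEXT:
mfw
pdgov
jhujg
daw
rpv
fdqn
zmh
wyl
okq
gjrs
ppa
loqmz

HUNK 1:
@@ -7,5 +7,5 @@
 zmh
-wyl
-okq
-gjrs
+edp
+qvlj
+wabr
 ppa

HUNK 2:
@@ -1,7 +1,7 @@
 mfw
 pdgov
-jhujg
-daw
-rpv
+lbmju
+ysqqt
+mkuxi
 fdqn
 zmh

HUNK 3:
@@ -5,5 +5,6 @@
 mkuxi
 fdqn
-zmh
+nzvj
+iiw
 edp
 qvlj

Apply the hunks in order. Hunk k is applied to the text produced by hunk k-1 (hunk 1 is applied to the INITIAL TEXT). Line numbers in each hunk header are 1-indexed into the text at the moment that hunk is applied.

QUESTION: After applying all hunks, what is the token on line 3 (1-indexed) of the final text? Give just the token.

Answer: lbmju

Derivation:
Hunk 1: at line 7 remove [wyl,okq,gjrs] add [edp,qvlj,wabr] -> 12 lines: mfw pdgov jhujg daw rpv fdqn zmh edp qvlj wabr ppa loqmz
Hunk 2: at line 1 remove [jhujg,daw,rpv] add [lbmju,ysqqt,mkuxi] -> 12 lines: mfw pdgov lbmju ysqqt mkuxi fdqn zmh edp qvlj wabr ppa loqmz
Hunk 3: at line 5 remove [zmh] add [nzvj,iiw] -> 13 lines: mfw pdgov lbmju ysqqt mkuxi fdqn nzvj iiw edp qvlj wabr ppa loqmz
Final line 3: lbmju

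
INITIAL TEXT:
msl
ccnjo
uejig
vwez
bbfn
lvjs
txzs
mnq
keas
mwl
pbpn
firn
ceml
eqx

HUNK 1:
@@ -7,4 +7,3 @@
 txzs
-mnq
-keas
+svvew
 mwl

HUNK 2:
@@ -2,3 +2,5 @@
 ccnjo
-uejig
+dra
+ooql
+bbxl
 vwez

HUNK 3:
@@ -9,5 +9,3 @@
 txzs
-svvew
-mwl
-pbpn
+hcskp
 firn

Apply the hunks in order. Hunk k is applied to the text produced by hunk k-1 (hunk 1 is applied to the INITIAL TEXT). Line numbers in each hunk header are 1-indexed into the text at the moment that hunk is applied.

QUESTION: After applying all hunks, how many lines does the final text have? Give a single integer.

Hunk 1: at line 7 remove [mnq,keas] add [svvew] -> 13 lines: msl ccnjo uejig vwez bbfn lvjs txzs svvew mwl pbpn firn ceml eqx
Hunk 2: at line 2 remove [uejig] add [dra,ooql,bbxl] -> 15 lines: msl ccnjo dra ooql bbxl vwez bbfn lvjs txzs svvew mwl pbpn firn ceml eqx
Hunk 3: at line 9 remove [svvew,mwl,pbpn] add [hcskp] -> 13 lines: msl ccnjo dra ooql bbxl vwez bbfn lvjs txzs hcskp firn ceml eqx
Final line count: 13

Answer: 13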